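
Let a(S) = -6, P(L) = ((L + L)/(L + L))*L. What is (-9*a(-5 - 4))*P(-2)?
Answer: -108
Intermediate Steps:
P(L) = L (P(L) = ((2*L)/((2*L)))*L = ((2*L)*(1/(2*L)))*L = 1*L = L)
(-9*a(-5 - 4))*P(-2) = -9*(-6)*(-2) = 54*(-2) = -108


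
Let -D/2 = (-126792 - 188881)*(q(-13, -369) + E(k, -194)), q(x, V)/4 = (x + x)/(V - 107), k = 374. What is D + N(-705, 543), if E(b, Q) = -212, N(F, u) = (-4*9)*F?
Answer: -935774216/7 ≈ -1.3368e+8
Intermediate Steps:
N(F, u) = -36*F
q(x, V) = 8*x/(-107 + V) (q(x, V) = 4*((x + x)/(V - 107)) = 4*((2*x)/(-107 + V)) = 4*(2*x/(-107 + V)) = 8*x/(-107 + V))
D = -935951876/7 (D = -2*(-126792 - 188881)*(8*(-13)/(-107 - 369) - 212) = -(-631346)*(8*(-13)/(-476) - 212) = -(-631346)*(8*(-13)*(-1/476) - 212) = -(-631346)*(26/119 - 212) = -(-631346)*(-25202)/119 = -2*467975938/7 = -935951876/7 ≈ -1.3371e+8)
D + N(-705, 543) = -935951876/7 - 36*(-705) = -935951876/7 + 25380 = -935774216/7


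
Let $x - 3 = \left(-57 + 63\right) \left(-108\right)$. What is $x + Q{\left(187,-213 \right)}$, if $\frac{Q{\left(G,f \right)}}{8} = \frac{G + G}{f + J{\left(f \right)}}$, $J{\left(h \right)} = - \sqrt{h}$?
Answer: $\frac{- 645 \sqrt{213} + 140377 i}{\sqrt{213} - 213 i} \approx -658.98 + 0.95798 i$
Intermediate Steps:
$Q{\left(G,f \right)} = \frac{16 G}{f - \sqrt{f}}$ ($Q{\left(G,f \right)} = 8 \frac{G + G}{f - \sqrt{f}} = 8 \frac{2 G}{f - \sqrt{f}} = \frac{16 G}{f - \sqrt{f}}$)
$x = -645$ ($x = 3 + \left(-57 + 63\right) \left(-108\right) = 3 + 6 \left(-108\right) = 3 - 648 = -645$)
$x + Q{\left(187,-213 \right)} = -645 + 16 \cdot 187 \frac{1}{-213 - \sqrt{-213}} = -645 + 16 \cdot 187 \frac{1}{-213 - i \sqrt{213}} = -645 + \frac{2992}{-213 - i \sqrt{213}}$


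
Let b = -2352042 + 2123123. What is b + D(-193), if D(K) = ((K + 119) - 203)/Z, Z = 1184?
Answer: -271040373/1184 ≈ -2.2892e+5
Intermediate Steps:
b = -228919
D(K) = -21/296 + K/1184 (D(K) = ((K + 119) - 203)/1184 = ((119 + K) - 203)*(1/1184) = (-84 + K)*(1/1184) = -21/296 + K/1184)
b + D(-193) = -228919 + (-21/296 + (1/1184)*(-193)) = -228919 + (-21/296 - 193/1184) = -228919 - 277/1184 = -271040373/1184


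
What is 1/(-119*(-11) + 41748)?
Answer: 1/43057 ≈ 2.3225e-5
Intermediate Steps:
1/(-119*(-11) + 41748) = 1/(1309 + 41748) = 1/43057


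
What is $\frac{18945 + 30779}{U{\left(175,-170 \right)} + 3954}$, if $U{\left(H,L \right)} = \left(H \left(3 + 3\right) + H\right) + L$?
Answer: $\frac{49724}{5009} \approx 9.9269$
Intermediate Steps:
$U{\left(H,L \right)} = L + 7 H$ ($U{\left(H,L \right)} = \left(H 6 + H\right) + L = \left(6 H + H\right) + L = 7 H + L = L + 7 H$)
$\frac{18945 + 30779}{U{\left(175,-170 \right)} + 3954} = \frac{18945 + 30779}{\left(-170 + 7 \cdot 175\right) + 3954} = \frac{49724}{\left(-170 + 1225\right) + 3954} = \frac{49724}{1055 + 3954} = \frac{49724}{5009}$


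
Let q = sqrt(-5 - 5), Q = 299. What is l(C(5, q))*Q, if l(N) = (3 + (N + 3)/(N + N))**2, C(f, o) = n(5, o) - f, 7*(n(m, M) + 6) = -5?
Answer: 91436891/26896 ≈ 3399.6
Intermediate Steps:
n(m, M) = -47/7 (n(m, M) = -6 + (1/7)*(-5) = -6 - 5/7 = -47/7)
q = I*sqrt(10) (q = sqrt(-10) = I*sqrt(10) ≈ 3.1623*I)
C(f, o) = -47/7 - f
l(N) = (3 + (3 + N)/(2*N))**2 (l(N) = (3 + (3 + N)/((2*N)))**2 = (3 + (3 + N)*(1/(2*N)))**2 = (3 + (3 + N)/(2*N))**2)
l(C(5, q))*Q = ((3 + 7*(-47/7 - 1*5))**2/(4*(-47/7 - 1*5)**2))*299 = ((3 + 7*(-47/7 - 5))**2/(4*(-47/7 - 5)**2))*299 = ((3 + 7*(-82/7))**2/(4*(-82/7)**2))*299 = ((1/4)*(49/6724)*(3 - 82)**2)*299 = ((1/4)*(49/6724)*(-79)**2)*299 = ((1/4)*(49/6724)*6241)*299 = (305809/26896)*299 = 91436891/26896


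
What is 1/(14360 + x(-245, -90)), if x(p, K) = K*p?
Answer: 1/36410 ≈ 2.7465e-5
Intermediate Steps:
1/(14360 + x(-245, -90)) = 1/(14360 - 90*(-245)) = 1/(14360 + 22050) = 1/36410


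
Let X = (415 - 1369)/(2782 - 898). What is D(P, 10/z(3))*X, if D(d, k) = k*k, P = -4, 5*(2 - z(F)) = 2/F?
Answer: -894375/61544 ≈ -14.532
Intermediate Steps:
z(F) = 2 - 2/(5*F)
X = -159/314 (X = -954/1884 = -954*1/1884 = -159/314 ≈ -0.50637)
D(d, k) = k²
D(P, 10/z(3))*X = (10/(2 - ⅖/3))²*(-159/314) = (10/(2 - ⅖*⅓))²*(-159/314) = (10/(2 - 2/15))²*(-159/314) = (10/(28/15))²*(-159/314) = (10*(15/28))²*(-159/314) = (75/14)²*(-159/314) = (5625/196)*(-159/314) = -894375/61544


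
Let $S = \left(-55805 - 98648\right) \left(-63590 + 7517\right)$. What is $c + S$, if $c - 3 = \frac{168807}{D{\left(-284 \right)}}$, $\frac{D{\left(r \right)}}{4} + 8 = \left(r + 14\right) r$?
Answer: $\frac{2656115302634343}{306688} \approx 8.6606 \cdot 10^{9}$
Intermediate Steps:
$D{\left(r \right)} = -32 + 4 r \left(14 + r\right)$ ($D{\left(r \right)} = -32 + 4 \left(r + 14\right) r = -32 + 4 \left(14 + r\right) r = -32 + 4 r \left(14 + r\right)$)
$c = \frac{1088871}{306688}$ ($c = 3 + \frac{168807}{-32 + 4 \left(-284\right)^{2} + 56 \left(-284\right)} = 3 + \frac{168807}{-32 + 4 \cdot 80656 - 15904} = 3 + \frac{168807}{-32 + 322624 - 15904} = 3 + \frac{168807}{306688} = \frac{1088871}{306688} \approx 3.5504$)
$S = 8660643069$ ($S = \left(-154453\right) \left(-56073\right) = 8660643069$)
$c + S = \frac{1088871}{306688} + 8660643069 = \frac{2656115302634343}{306688}$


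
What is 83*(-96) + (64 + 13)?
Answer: -7891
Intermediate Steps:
83*(-96) + (64 + 13) = -7968 + 77 = -7891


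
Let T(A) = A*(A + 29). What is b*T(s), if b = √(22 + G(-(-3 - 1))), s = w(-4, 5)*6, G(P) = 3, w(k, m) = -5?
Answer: 150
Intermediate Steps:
s = -30 (s = -5*6 = -30)
b = 5 (b = √(22 + 3) = √25 = 5)
T(A) = A*(29 + A)
b*T(s) = 5*(-30*(29 - 30)) = 5*(-30*(-1)) = 5*30 = 150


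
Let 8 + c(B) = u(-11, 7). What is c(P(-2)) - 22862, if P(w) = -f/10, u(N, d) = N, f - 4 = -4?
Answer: -22881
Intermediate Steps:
f = 0 (f = 4 - 4 = 0)
P(w) = 0 (P(w) = -1*0/10 = 0*(⅒) = 0)
c(B) = -19 (c(B) = -8 - 11 = -19)
c(P(-2)) - 22862 = -19 - 22862 = -22881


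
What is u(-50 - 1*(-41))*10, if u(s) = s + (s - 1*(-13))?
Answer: -50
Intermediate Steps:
u(s) = 13 + 2*s (u(s) = s + (s + 13) = s + (13 + s) = 13 + 2*s)
u(-50 - 1*(-41))*10 = (13 + 2*(-50 - 1*(-41)))*10 = (13 + 2*(-50 + 41))*10 = (13 + 2*(-9))*10 = (13 - 18)*10 = -5*10 = -50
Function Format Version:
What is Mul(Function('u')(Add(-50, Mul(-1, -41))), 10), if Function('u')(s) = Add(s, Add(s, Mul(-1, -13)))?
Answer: -50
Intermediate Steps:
Function('u')(s) = Add(13, Mul(2, s)) (Function('u')(s) = Add(s, Add(s, 13)) = Add(s, Add(13, s)) = Add(13, Mul(2, s)))
Mul(Function('u')(Add(-50, Mul(-1, -41))), 10) = Mul(Add(13, Mul(2, Add(-50, Mul(-1, -41)))), 10) = Mul(Add(13, Mul(2, Add(-50, 41))), 10) = Mul(Add(13, Mul(2, -9)), 10) = Mul(Add(13, -18), 10) = Mul(-5, 10) = -50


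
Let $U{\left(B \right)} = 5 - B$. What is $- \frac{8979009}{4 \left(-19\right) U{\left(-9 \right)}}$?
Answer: $\frac{8979009}{1064} \approx 8438.9$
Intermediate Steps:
$- \frac{8979009}{4 \left(-19\right) U{\left(-9 \right)}} = - \frac{8979009}{4 \left(-19\right) \left(5 - -9\right)} = - \frac{8979009}{\left(-76\right) \left(5 + 9\right)} = - \frac{8979009}{\left(-76\right) 14} = - \frac{8979009}{-1064} = \left(-8979009\right) \left(- \frac{1}{1064}\right) = \frac{8979009}{1064}$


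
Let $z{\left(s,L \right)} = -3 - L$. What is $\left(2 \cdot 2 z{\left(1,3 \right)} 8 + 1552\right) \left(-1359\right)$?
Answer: $-1848240$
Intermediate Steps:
$\left(2 \cdot 2 z{\left(1,3 \right)} 8 + 1552\right) \left(-1359\right) = \left(2 \cdot 2 \left(-3 - 3\right) 8 + 1552\right) \left(-1359\right) = \left(4 \left(-3 - 3\right) 8 + 1552\right) \left(-1359\right) = \left(4 \left(-6\right) 8 + 1552\right) \left(-1359\right) = \left(\left(-24\right) 8 + 1552\right) \left(-1359\right) = \left(-192 + 1552\right) \left(-1359\right) = 1360 \left(-1359\right) = -1848240$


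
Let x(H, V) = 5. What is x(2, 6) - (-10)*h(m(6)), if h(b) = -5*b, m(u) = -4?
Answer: 205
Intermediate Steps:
x(2, 6) - (-10)*h(m(6)) = 5 - (-10)*(-5*(-4)) = 5 - (-10)*20 = 5 - 10*(-20) = 5 + 200 = 205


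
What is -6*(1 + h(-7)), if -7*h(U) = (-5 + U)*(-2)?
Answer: 102/7 ≈ 14.571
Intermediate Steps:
h(U) = -10/7 + 2*U/7 (h(U) = -(-5 + U)*(-2)/7 = -(10 - 2*U)/7 = -10/7 + 2*U/7)
-6*(1 + h(-7)) = -6*(1 + (-10/7 + (2/7)*(-7))) = -6*(1 + (-10/7 - 2)) = -6*(1 - 24/7) = -6*(-17/7) = 102/7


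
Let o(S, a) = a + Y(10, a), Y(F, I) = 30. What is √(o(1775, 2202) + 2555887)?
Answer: √2558119 ≈ 1599.4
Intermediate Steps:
o(S, a) = 30 + a (o(S, a) = a + 30 = 30 + a)
√(o(1775, 2202) + 2555887) = √((30 + 2202) + 2555887) = √(2232 + 2555887) = √2558119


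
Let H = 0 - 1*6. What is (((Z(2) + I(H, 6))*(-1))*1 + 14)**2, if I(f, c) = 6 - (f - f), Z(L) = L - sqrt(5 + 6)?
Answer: (6 + sqrt(11))**2 ≈ 86.799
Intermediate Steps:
Z(L) = L - sqrt(11)
H = -6 (H = 0 - 6 = -6)
I(f, c) = 6 (I(f, c) = 6 - 1*0 = 6 + 0 = 6)
(((Z(2) + I(H, 6))*(-1))*1 + 14)**2 = ((((2 - sqrt(11)) + 6)*(-1))*1 + 14)**2 = (((8 - sqrt(11))*(-1))*1 + 14)**2 = ((-8 + sqrt(11))*1 + 14)**2 = ((-8 + sqrt(11)) + 14)**2 = (6 + sqrt(11))**2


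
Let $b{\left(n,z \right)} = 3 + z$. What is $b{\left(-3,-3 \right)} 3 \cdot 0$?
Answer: $0$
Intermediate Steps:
$b{\left(-3,-3 \right)} 3 \cdot 0 = \left(3 - 3\right) 3 \cdot 0 = 0 \cdot 3 \cdot 0 = 0 \cdot 0 = 0$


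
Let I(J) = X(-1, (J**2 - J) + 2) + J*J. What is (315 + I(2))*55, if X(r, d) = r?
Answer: 17490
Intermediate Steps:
I(J) = -1 + J**2 (I(J) = -1 + J*J = -1 + J**2)
(315 + I(2))*55 = (315 + (-1 + 2**2))*55 = (315 + (-1 + 4))*55 = (315 + 3)*55 = 318*55 = 17490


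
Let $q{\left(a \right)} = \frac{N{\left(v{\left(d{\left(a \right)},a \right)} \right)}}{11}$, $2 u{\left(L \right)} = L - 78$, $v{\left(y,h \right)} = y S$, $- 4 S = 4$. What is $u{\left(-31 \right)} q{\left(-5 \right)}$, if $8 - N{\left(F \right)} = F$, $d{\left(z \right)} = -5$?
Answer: $- \frac{327}{22} \approx -14.864$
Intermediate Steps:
$S = -1$ ($S = \left(- \frac{1}{4}\right) 4 = -1$)
$v{\left(y,h \right)} = - y$ ($v{\left(y,h \right)} = y \left(-1\right) = - y$)
$u{\left(L \right)} = -39 + \frac{L}{2}$ ($u{\left(L \right)} = \frac{L - 78}{2} = \frac{-78 + L}{2} = -39 + \frac{L}{2}$)
$N{\left(F \right)} = 8 - F$
$q{\left(a \right)} = \frac{3}{11}$ ($q{\left(a \right)} = \frac{8 - \left(-1\right) \left(-5\right)}{11} = \left(8 - 5\right) \frac{1}{11} = 3 \cdot \frac{1}{11} = \frac{3}{11}$)
$u{\left(-31 \right)} q{\left(-5 \right)} = \left(-39 + \frac{1}{2} \left(-31\right)\right) \frac{3}{11} = \left(-39 - \frac{31}{2}\right) \frac{3}{11} = \left(- \frac{109}{2}\right) \frac{3}{11} = - \frac{327}{22}$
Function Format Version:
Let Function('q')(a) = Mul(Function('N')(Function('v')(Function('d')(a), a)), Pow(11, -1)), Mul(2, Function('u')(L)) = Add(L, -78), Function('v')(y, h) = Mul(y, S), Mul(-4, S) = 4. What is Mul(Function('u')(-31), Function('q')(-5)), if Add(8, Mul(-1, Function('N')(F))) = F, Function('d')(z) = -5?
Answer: Rational(-327, 22) ≈ -14.864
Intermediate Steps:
S = -1 (S = Mul(Rational(-1, 4), 4) = -1)
Function('v')(y, h) = Mul(-1, y) (Function('v')(y, h) = Mul(y, -1) = Mul(-1, y))
Function('u')(L) = Add(-39, Mul(Rational(1, 2), L)) (Function('u')(L) = Mul(Rational(1, 2), Add(L, -78)) = Mul(Rational(1, 2), Add(-78, L)) = Add(-39, Mul(Rational(1, 2), L)))
Function('N')(F) = Add(8, Mul(-1, F))
Function('q')(a) = Rational(3, 11) (Function('q')(a) = Mul(Add(8, Mul(-1, Mul(-1, -5))), Pow(11, -1)) = Mul(Add(8, Mul(-1, 5)), Rational(1, 11)) = Mul(Add(8, -5), Rational(1, 11)) = Mul(3, Rational(1, 11)) = Rational(3, 11))
Mul(Function('u')(-31), Function('q')(-5)) = Mul(Add(-39, Mul(Rational(1, 2), -31)), Rational(3, 11)) = Mul(Add(-39, Rational(-31, 2)), Rational(3, 11)) = Mul(Rational(-109, 2), Rational(3, 11)) = Rational(-327, 22)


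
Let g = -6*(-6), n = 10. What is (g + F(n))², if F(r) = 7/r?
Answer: 134689/100 ≈ 1346.9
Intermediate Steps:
g = 36
(g + F(n))² = (36 + 7/10)² = (367/10)² = 134689/100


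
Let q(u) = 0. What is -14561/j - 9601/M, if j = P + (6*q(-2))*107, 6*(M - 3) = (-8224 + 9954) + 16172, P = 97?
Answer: -133260451/869120 ≈ -153.33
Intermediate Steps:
M = 8960/3 (M = 3 + ((-8224 + 9954) + 16172)/6 = 3 + (1730 + 16172)/6 = 3 + (⅙)*17902 = 3 + 8951/3 = 8960/3 ≈ 2986.7)
j = 97 (j = 97 + (6*0)*107 = 97 + 0*107 = 97 + 0 = 97)
-14561/j - 9601/M = -14561/97 - 9601/8960/3 = -14561*1/97 - 9601*3/8960 = -14561/97 - 28803/8960 = -133260451/869120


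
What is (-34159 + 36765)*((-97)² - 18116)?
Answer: -22690442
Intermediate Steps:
(-34159 + 36765)*((-97)² - 18116) = 2606*(9409 - 18116) = 2606*(-8707) = -22690442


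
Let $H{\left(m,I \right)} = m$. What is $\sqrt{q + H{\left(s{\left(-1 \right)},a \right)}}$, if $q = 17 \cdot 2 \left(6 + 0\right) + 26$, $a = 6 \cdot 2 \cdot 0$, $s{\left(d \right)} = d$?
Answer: $\sqrt{229} \approx 15.133$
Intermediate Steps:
$a = 0$ ($a = 12 \cdot 0 = 0$)
$q = 230$ ($q = 17 \cdot 2 \cdot 6 + 26 = 17 \cdot 12 + 26 = 204 + 26 = 230$)
$\sqrt{q + H{\left(s{\left(-1 \right)},a \right)}} = \sqrt{230 - 1} = \sqrt{229}$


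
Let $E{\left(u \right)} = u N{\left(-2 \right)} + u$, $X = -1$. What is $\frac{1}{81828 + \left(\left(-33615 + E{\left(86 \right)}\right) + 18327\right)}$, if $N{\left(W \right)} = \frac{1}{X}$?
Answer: $\frac{1}{66540} \approx 1.5029 \cdot 10^{-5}$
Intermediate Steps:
$N{\left(W \right)} = -1$ ($N{\left(W \right)} = \frac{1}{-1} = -1$)
$E{\left(u \right)} = 0$ ($E{\left(u \right)} = u \left(-1\right) + u = - u + u = 0$)
$\frac{1}{81828 + \left(\left(-33615 + E{\left(86 \right)}\right) + 18327\right)} = \frac{1}{81828 + \left(\left(-33615 + 0\right) + 18327\right)} = \frac{1}{81828 + \left(-33615 + 18327\right)} = \frac{1}{81828 - 15288} = \frac{1}{66540}$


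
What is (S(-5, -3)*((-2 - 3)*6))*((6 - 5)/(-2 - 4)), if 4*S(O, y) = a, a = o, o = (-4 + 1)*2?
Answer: -15/2 ≈ -7.5000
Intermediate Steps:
o = -6 (o = -3*2 = -6)
a = -6
S(O, y) = -3/2 (S(O, y) = (¼)*(-6) = -3/2)
(S(-5, -3)*((-2 - 3)*6))*((6 - 5)/(-2 - 4)) = (-3*(-2 - 3)*6/2)*((6 - 5)/(-2 - 4)) = (-(-15)*6/2)*(1/(-6)) = (-3/2*(-30))*(1*(-⅙)) = 45*(-⅙) = -15/2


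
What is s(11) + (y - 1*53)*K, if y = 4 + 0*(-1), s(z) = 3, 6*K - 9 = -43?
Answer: 842/3 ≈ 280.67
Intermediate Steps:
K = -17/3 (K = 3/2 + (⅙)*(-43) = 3/2 - 43/6 = -17/3 ≈ -5.6667)
y = 4 (y = 4 + 0 = 4)
s(11) + (y - 1*53)*K = 3 + (4 - 1*53)*(-17/3) = 3 + (4 - 53)*(-17/3) = 3 - 49*(-17/3) = 3 + 833/3 = 842/3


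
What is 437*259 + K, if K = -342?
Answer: 112841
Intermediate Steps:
437*259 + K = 437*259 - 342 = 113183 - 342 = 112841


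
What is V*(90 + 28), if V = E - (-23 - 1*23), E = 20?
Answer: 7788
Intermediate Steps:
V = 66 (V = 20 - (-23 - 1*23) = 20 - (-23 - 23) = 20 - 1*(-46) = 20 + 46 = 66)
V*(90 + 28) = 66*(90 + 28) = 66*118 = 7788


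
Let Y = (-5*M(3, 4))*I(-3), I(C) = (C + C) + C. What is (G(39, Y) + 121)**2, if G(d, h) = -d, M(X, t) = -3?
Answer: 6724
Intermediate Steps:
I(C) = 3*C (I(C) = 2*C + C = 3*C)
Y = -135 (Y = (-5*(-3))*(3*(-3)) = 15*(-9) = -135)
(G(39, Y) + 121)**2 = (-1*39 + 121)**2 = (-39 + 121)**2 = 82**2 = 6724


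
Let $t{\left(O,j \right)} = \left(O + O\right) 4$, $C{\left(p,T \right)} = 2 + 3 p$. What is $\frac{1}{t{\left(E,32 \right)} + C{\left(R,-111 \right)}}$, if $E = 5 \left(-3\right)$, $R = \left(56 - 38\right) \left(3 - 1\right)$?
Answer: $- \frac{1}{10} \approx -0.1$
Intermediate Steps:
$R = 36$ ($R = 18 \cdot 2 = 36$)
$E = -15$
$t{\left(O,j \right)} = 8 O$ ($t{\left(O,j \right)} = 2 O 4 = 8 O$)
$\frac{1}{t{\left(E,32 \right)} + C{\left(R,-111 \right)}} = \frac{1}{8 \left(-15\right) + \left(2 + 3 \cdot 36\right)} = \frac{1}{-120 + \left(2 + 108\right)} = \frac{1}{-120 + 110} = \frac{1}{-10} = - \frac{1}{10}$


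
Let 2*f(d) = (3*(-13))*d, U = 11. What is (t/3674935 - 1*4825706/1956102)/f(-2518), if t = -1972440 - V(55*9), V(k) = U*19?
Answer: -10796429266654/176482440391585185 ≈ -6.1176e-5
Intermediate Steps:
V(k) = 209 (V(k) = 11*19 = 209)
t = -1972649 (t = -1972440 - 1*209 = -1972440 - 209 = -1972649)
f(d) = -39*d/2 (f(d) = ((3*(-13))*d)/2 = (-39*d)/2 = -39*d/2)
(t/3674935 - 1*4825706/1956102)/f(-2518) = (-1972649/3674935 - 1*4825706/1956102)/((-39/2*(-2518))) = (-1972649*1/3674935 - 4825706*1/1956102)/49101 = (-1972649/3674935 - 2412853/978051)*(1/49101) = -10796429266654/3594273851685*1/49101 = -10796429266654/176482440391585185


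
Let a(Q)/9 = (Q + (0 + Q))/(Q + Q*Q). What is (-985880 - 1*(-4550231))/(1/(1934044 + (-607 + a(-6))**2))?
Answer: 205562926516059/25 ≈ 8.2225e+12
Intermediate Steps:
a(Q) = 18*Q/(Q + Q**2) (a(Q) = 9*((Q + (0 + Q))/(Q + Q*Q)) = 9*((Q + Q)/(Q + Q**2)) = 9*((2*Q)/(Q + Q**2)) = 9*(2*Q/(Q + Q**2)) = 18*Q/(Q + Q**2))
(-985880 - 1*(-4550231))/(1/(1934044 + (-607 + a(-6))**2)) = (-985880 - 1*(-4550231))/(1/(1934044 + (-607 + 18/(1 - 6))**2)) = (-985880 + 4550231)/(1/(1934044 + (-607 + 18/(-5))**2)) = 3564351/(1/(1934044 + (-607 + 18*(-1/5))**2)) = 3564351/(1/(1934044 + (-607 - 18/5)**2)) = 3564351/(1/(1934044 + (-3053/5)**2)) = 3564351/(1/(1934044 + 9320809/25)) = 3564351/(1/(57671909/25)) = 3564351/(25/57671909) = 3564351*(57671909/25) = 205562926516059/25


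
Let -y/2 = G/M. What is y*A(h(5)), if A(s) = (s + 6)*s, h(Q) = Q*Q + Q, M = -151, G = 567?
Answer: 1224720/151 ≈ 8110.7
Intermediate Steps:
h(Q) = Q + Q**2 (h(Q) = Q**2 + Q = Q + Q**2)
A(s) = s*(6 + s) (A(s) = (6 + s)*s = s*(6 + s))
y = 1134/151 (y = -1134/(-151) = -1134*(-1)/151 = -2*(-567/151) = 1134/151 ≈ 7.5099)
y*A(h(5)) = 1134*((5*(1 + 5))*(6 + 5*(1 + 5)))/151 = 1134*((5*6)*(6 + 5*6))/151 = 1134*(30*(6 + 30))/151 = 1134*(30*36)/151 = (1134/151)*1080 = 1224720/151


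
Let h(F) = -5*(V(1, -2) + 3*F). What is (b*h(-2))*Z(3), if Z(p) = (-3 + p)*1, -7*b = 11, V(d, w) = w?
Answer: 0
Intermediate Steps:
b = -11/7 (b = -1/7*11 = -11/7 ≈ -1.5714)
h(F) = 10 - 15*F (h(F) = -5*(-2 + 3*F) = 10 - 15*F)
Z(p) = -3 + p
(b*h(-2))*Z(3) = (-11*(10 - 15*(-2))/7)*(-3 + 3) = -11*(10 + 30)/7*0 = -11/7*40*0 = -440/7*0 = 0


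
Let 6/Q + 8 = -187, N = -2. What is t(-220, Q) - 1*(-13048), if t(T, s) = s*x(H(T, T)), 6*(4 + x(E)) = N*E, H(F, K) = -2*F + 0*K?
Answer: 2545264/195 ≈ 13053.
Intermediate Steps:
H(F, K) = -2*F (H(F, K) = -2*F + 0 = -2*F)
Q = -2/65 (Q = 6/(-8 - 187) = 6/(-195) = 6*(-1/195) = -2/65 ≈ -0.030769)
x(E) = -4 - E/3 (x(E) = -4 + (-2*E)/6 = -4 - E/3)
t(T, s) = s*(-4 + 2*T/3) (t(T, s) = s*(-4 - (-2)*T/3) = s*(-4 + 2*T/3))
t(-220, Q) - 1*(-13048) = (⅔)*(-2/65)*(-6 - 220) - 1*(-13048) = (⅔)*(-2/65)*(-226) + 13048 = 904/195 + 13048 = 2545264/195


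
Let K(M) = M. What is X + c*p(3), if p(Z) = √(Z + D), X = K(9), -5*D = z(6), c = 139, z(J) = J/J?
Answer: 9 + 139*√70/5 ≈ 241.59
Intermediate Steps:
z(J) = 1
D = -⅕ (D = -⅕*1 = -⅕ ≈ -0.20000)
X = 9
p(Z) = √(-⅕ + Z) (p(Z) = √(Z - ⅕) = √(-⅕ + Z))
X + c*p(3) = 9 + 139*(√(-5 + 25*3)/5) = 9 + 139*(√(-5 + 75)/5) = 9 + 139*(√70/5) = 9 + 139*√70/5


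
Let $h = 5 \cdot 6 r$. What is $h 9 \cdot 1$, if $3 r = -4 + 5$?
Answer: $90$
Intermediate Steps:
$r = \frac{1}{3}$ ($r = \frac{-4 + 5}{3} = \frac{1}{3} \cdot 1 = \frac{1}{3} \approx 0.33333$)
$h = 10$ ($h = 5 \cdot 6 \cdot \frac{1}{3} = 30 \cdot \frac{1}{3} = 10$)
$h 9 \cdot 1 = 10 \cdot 9 \cdot 1 = 90 \cdot 1 = 90$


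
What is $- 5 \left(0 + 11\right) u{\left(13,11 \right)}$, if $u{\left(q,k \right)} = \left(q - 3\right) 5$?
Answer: $-2750$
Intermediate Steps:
$u{\left(q,k \right)} = -15 + 5 q$ ($u{\left(q,k \right)} = \left(-3 + q\right) 5 = -15 + 5 q$)
$- 5 \left(0 + 11\right) u{\left(13,11 \right)} = - 5 \left(0 + 11\right) \left(-15 + 5 \cdot 13\right) = \left(-5\right) 11 \left(-15 + 65\right) = \left(-55\right) 50 = -2750$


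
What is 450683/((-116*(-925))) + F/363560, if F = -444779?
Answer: 5806276239/1950499400 ≈ 2.9768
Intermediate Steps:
450683/((-116*(-925))) + F/363560 = 450683/((-116*(-925))) - 444779/363560 = 450683/107300 - 444779*1/363560 = 450683*(1/107300) - 444779/363560 = 450683/107300 - 444779/363560 = 5806276239/1950499400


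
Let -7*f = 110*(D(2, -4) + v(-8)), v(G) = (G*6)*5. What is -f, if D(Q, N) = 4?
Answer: -25960/7 ≈ -3708.6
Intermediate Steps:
v(G) = 30*G (v(G) = (6*G)*5 = 30*G)
f = 25960/7 (f = -110*(4 + 30*(-8))/7 = -110*(4 - 240)/7 = -110*(-236)/7 = -⅐*(-25960) = 25960/7 ≈ 3708.6)
-f = -1*25960/7 = -25960/7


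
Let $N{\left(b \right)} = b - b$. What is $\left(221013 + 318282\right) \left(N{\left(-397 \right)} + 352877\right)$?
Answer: $190304801715$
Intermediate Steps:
$N{\left(b \right)} = 0$
$\left(221013 + 318282\right) \left(N{\left(-397 \right)} + 352877\right) = \left(221013 + 318282\right) \left(0 + 352877\right) = 539295 \cdot 352877 = 190304801715$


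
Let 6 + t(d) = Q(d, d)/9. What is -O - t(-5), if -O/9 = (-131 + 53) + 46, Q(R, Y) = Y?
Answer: -2533/9 ≈ -281.44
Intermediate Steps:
O = 288 (O = -9*((-131 + 53) + 46) = -9*(-78 + 46) = -9*(-32) = 288)
t(d) = -6 + d/9
-O - t(-5) = -1*288 - (-6 + (⅑)*(-5)) = -288 - (-6 - 5/9) = -288 - 1*(-59/9) = -288 + 59/9 = -2533/9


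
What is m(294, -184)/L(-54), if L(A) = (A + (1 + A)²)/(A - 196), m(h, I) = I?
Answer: 9200/551 ≈ 16.697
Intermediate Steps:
L(A) = (A + (1 + A)²)/(-196 + A)
m(294, -184)/L(-54) = -184*(-196 - 54)/(-54 + (1 - 54)²) = -184*(-250/(-54 + (-53)²)) = -184*(-250/(-54 + 2809)) = -184/((-1/250*2755)) = -184/(-551/50) = -184*(-50/551) = 9200/551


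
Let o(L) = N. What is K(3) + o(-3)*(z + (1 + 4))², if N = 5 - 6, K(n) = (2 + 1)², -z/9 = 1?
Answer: -7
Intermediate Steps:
z = -9 (z = -9*1 = -9)
K(n) = 9 (K(n) = 3² = 9)
N = -1
o(L) = -1
K(3) + o(-3)*(z + (1 + 4))² = 9 - (-9 + (1 + 4))² = 9 - (-9 + 5)² = 9 - 1*(-4)² = 9 - 1*16 = 9 - 16 = -7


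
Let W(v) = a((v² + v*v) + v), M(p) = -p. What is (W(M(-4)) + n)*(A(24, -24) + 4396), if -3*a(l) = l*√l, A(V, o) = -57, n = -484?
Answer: -2412484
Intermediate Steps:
a(l) = -l^(3/2)/3 (a(l) = -l*√l/3 = -l^(3/2)/3)
W(v) = -(v + 2*v²)^(3/2)/3 (W(v) = -((v² + v*v) + v)^(3/2)/3 = -((v² + v²) + v)^(3/2)/3 = -(2*v² + v)^(3/2)/3 = -(v + 2*v²)^(3/2)/3)
(W(M(-4)) + n)*(A(24, -24) + 4396) = (-4^(3/2)*(1 + 2*(-1*(-4)))^(3/2)/3 - 484)*(-57 + 4396) = (-8*(1 + 2*4)^(3/2)/3 - 484)*4339 = (-8*(1 + 8)^(3/2)/3 - 484)*4339 = (-(4*9)^(3/2)/3 - 484)*4339 = (-36^(3/2)/3 - 484)*4339 = (-⅓*216 - 484)*4339 = (-72 - 484)*4339 = -556*4339 = -2412484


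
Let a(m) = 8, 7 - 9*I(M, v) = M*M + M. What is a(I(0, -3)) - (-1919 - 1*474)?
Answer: 2401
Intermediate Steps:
I(M, v) = 7/9 - M/9 - M²/9 (I(M, v) = 7/9 - (M*M + M)/9 = 7/9 - (M² + M)/9 = 7/9 - (M + M²)/9 = 7/9 + (-M/9 - M²/9) = 7/9 - M/9 - M²/9)
a(I(0, -3)) - (-1919 - 1*474) = 8 - (-1919 - 1*474) = 8 - (-1919 - 474) = 8 - 1*(-2393) = 8 + 2393 = 2401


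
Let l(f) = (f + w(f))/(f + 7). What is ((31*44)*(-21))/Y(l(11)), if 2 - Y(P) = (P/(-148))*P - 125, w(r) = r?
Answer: -343384272/1522597 ≈ -225.53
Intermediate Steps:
l(f) = 2*f/(7 + f) (l(f) = (f + f)/(f + 7) = (2*f)/(7 + f) = 2*f/(7 + f))
Y(P) = 127 + P²/148 (Y(P) = 2 - ((P/(-148))*P - 125) = 2 - ((P*(-1/148))*P - 125) = 2 - ((-P/148)*P - 125) = 2 - (-P²/148 - 125) = 2 - (-125 - P²/148) = 2 + (125 + P²/148) = 127 + P²/148)
((31*44)*(-21))/Y(l(11)) = ((31*44)*(-21))/(127 + (2*11/(7 + 11))²/148) = (1364*(-21))/(127 + (2*11/18)²/148) = -28644/(127 + (2*11*(1/18))²/148) = -28644/(127 + (11/9)²/148) = -28644/(127 + (1/148)*(121/81)) = -28644/(127 + 121/11988) = -28644/1522597/11988 = -28644*11988/1522597 = -343384272/1522597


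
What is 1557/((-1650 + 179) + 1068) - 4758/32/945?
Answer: -8166859/2031120 ≈ -4.0209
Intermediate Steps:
1557/((-1650 + 179) + 1068) - 4758/32/945 = 1557/(-1471 + 1068) - 4758*1/32*(1/945) = 1557/(-403) - 2379/16*1/945 = 1557*(-1/403) - 793/5040 = -1557/403 - 793/5040 = -8166859/2031120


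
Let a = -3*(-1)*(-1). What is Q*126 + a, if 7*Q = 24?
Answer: 429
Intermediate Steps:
Q = 24/7 (Q = (⅐)*24 = 24/7 ≈ 3.4286)
a = -3 (a = 3*(-1) = -3)
Q*126 + a = (24/7)*126 - 3 = 432 - 3 = 429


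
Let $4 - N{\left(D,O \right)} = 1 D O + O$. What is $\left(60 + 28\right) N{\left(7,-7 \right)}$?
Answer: $5280$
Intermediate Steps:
$N{\left(D,O \right)} = 4 - O - D O$ ($N{\left(D,O \right)} = 4 - \left(1 D O + O\right) = 4 - \left(D O + O\right) = 4 - \left(O + D O\right) = 4 - O - D O$)
$\left(60 + 28\right) N{\left(7,-7 \right)} = \left(60 + 28\right) \left(4 - -7 - 7 \left(-7\right)\right) = 88 \left(4 + 7 + 49\right) = 88 \cdot 60 = 5280$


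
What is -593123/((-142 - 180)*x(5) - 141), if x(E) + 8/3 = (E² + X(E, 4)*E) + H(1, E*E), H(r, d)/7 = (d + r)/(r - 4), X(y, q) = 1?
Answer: -1779369/31777 ≈ -55.995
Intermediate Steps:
H(r, d) = 7*(d + r)/(-4 + r) (H(r, d) = 7*((d + r)/(r - 4)) = 7*((d + r)/(-4 + r)) = 7*(d + r)/(-4 + r))
x(E) = -5 + E - 4*E²/3 (x(E) = -8/3 + ((E² + 1*E) + 7*(E*E + 1)/(-4 + 1)) = -8/3 + ((E² + E) + 7*(E² + 1)/(-3)) = -8/3 + ((E + E²) + 7*(-⅓)*(1 + E²)) = -8/3 + ((E + E²) + (-7/3 - 7*E²/3)) = -8/3 + (-7/3 + E - 4*E²/3) = -5 + E - 4*E²/3)
-593123/((-142 - 180)*x(5) - 141) = -593123/((-142 - 180)*(-5 + 5 - 4/3*5²) - 141) = -593123/(-322*(-5 + 5 - 4/3*25) - 141) = -593123/(-322*(-5 + 5 - 100/3) - 141) = -593123/(-322*(-100/3) - 141) = -593123/(32200/3 - 141) = -593123/31777/3 = -593123*3/31777 = -1779369/31777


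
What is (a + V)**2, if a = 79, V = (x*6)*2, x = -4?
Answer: 961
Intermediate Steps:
V = -48 (V = -4*6*2 = -24*2 = -48)
(a + V)**2 = (79 - 48)**2 = 31**2 = 961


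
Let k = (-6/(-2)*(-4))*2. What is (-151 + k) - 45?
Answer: -220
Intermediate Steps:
k = -24 (k = (-6*(-1/2)*(-4))*2 = (3*(-4))*2 = -12*2 = -24)
(-151 + k) - 45 = (-151 - 24) - 45 = -175 - 45 = -220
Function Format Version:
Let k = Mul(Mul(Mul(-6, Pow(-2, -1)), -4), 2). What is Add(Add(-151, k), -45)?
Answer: -220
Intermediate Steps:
k = -24 (k = Mul(Mul(Mul(-6, Rational(-1, 2)), -4), 2) = Mul(Mul(3, -4), 2) = Mul(-12, 2) = -24)
Add(Add(-151, k), -45) = Add(Add(-151, -24), -45) = Add(-175, -45) = -220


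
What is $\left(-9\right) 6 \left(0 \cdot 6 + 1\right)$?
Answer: $-54$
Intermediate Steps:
$\left(-9\right) 6 \left(0 \cdot 6 + 1\right) = - 54 \left(0 + 1\right) = \left(-54\right) 1 = -54$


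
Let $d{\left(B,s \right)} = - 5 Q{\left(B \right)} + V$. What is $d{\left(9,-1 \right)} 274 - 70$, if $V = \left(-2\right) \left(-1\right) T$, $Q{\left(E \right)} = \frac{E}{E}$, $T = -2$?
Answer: $-2536$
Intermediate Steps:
$Q{\left(E \right)} = 1$
$V = -4$ ($V = \left(-2\right) \left(-1\right) \left(-2\right) = 2 \left(-2\right) = -4$)
$d{\left(B,s \right)} = -9$ ($d{\left(B,s \right)} = \left(-5\right) 1 - 4 = -5 - 4 = -9$)
$d{\left(9,-1 \right)} 274 - 70 = \left(-9\right) 274 - 70 = -2466 - 70 = -2536$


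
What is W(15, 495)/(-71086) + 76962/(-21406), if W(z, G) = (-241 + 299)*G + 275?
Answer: -3045686821/760833458 ≈ -4.0031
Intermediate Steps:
W(z, G) = 275 + 58*G (W(z, G) = 58*G + 275 = 275 + 58*G)
W(15, 495)/(-71086) + 76962/(-21406) = (275 + 58*495)/(-71086) + 76962/(-21406) = (275 + 28710)*(-1/71086) + 76962*(-1/21406) = 28985*(-1/71086) - 38481/10703 = -28985/71086 - 38481/10703 = -3045686821/760833458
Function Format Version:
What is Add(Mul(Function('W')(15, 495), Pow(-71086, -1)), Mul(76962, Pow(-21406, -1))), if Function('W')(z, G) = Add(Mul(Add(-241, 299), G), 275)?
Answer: Rational(-3045686821, 760833458) ≈ -4.0031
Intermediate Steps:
Function('W')(z, G) = Add(275, Mul(58, G)) (Function('W')(z, G) = Add(Mul(58, G), 275) = Add(275, Mul(58, G)))
Add(Mul(Function('W')(15, 495), Pow(-71086, -1)), Mul(76962, Pow(-21406, -1))) = Add(Mul(Add(275, Mul(58, 495)), Pow(-71086, -1)), Mul(76962, Pow(-21406, -1))) = Add(Mul(Add(275, 28710), Rational(-1, 71086)), Mul(76962, Rational(-1, 21406))) = Add(Mul(28985, Rational(-1, 71086)), Rational(-38481, 10703)) = Add(Rational(-28985, 71086), Rational(-38481, 10703)) = Rational(-3045686821, 760833458)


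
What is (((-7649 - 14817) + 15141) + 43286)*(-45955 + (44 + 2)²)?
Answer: -1576494279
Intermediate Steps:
(((-7649 - 14817) + 15141) + 43286)*(-45955 + (44 + 2)²) = ((-22466 + 15141) + 43286)*(-45955 + 46²) = (-7325 + 43286)*(-45955 + 2116) = 35961*(-43839) = -1576494279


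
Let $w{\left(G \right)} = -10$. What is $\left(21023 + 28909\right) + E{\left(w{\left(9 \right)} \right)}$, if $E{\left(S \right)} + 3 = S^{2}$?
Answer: $50029$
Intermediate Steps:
$E{\left(S \right)} = -3 + S^{2}$
$\left(21023 + 28909\right) + E{\left(w{\left(9 \right)} \right)} = \left(21023 + 28909\right) - \left(3 - \left(-10\right)^{2}\right) = 49932 + \left(-3 + 100\right) = 49932 + 97 = 50029$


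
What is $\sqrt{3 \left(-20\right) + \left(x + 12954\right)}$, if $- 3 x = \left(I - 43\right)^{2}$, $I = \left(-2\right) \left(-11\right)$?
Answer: $\sqrt{12747} \approx 112.9$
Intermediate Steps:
$I = 22$
$x = -147$ ($x = - \frac{\left(22 - 43\right)^{2}}{3} = - \frac{\left(-21\right)^{2}}{3} = \left(- \frac{1}{3}\right) 441 = -147$)
$\sqrt{3 \left(-20\right) + \left(x + 12954\right)} = \sqrt{3 \left(-20\right) + \left(-147 + 12954\right)} = \sqrt{-60 + 12807} = \sqrt{12747}$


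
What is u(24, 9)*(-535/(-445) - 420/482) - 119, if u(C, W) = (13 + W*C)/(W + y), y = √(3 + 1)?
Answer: -26451528/235939 ≈ -112.11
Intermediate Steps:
y = 2 (y = √4 = 2)
u(C, W) = (13 + C*W)/(2 + W) (u(C, W) = (13 + W*C)/(W + 2) = (13 + C*W)/(2 + W))
u(24, 9)*(-535/(-445) - 420/482) - 119 = ((13 + 24*9)/(2 + 9))*(-535/(-445) - 420/482) - 119 = ((13 + 216)/11)*(-535*(-1/445) - 420*1/482) - 119 = ((1/11)*229)*(107/89 - 210/241) - 119 = (229/11)*(7097/21449) - 119 = 1625213/235939 - 119 = -26451528/235939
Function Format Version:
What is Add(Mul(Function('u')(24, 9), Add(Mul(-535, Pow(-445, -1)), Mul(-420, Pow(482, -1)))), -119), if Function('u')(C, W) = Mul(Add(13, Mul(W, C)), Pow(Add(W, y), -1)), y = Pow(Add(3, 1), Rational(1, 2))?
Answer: Rational(-26451528, 235939) ≈ -112.11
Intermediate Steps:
y = 2 (y = Pow(4, Rational(1, 2)) = 2)
Function('u')(C, W) = Mul(Pow(Add(2, W), -1), Add(13, Mul(C, W))) (Function('u')(C, W) = Mul(Add(13, Mul(W, C)), Pow(Add(W, 2), -1)) = Mul(Add(13, Mul(C, W)), Pow(Add(2, W), -1)) = Mul(Pow(Add(2, W), -1), Add(13, Mul(C, W))))
Add(Mul(Function('u')(24, 9), Add(Mul(-535, Pow(-445, -1)), Mul(-420, Pow(482, -1)))), -119) = Add(Mul(Mul(Pow(Add(2, 9), -1), Add(13, Mul(24, 9))), Add(Mul(-535, Pow(-445, -1)), Mul(-420, Pow(482, -1)))), -119) = Add(Mul(Mul(Pow(11, -1), Add(13, 216)), Add(Mul(-535, Rational(-1, 445)), Mul(-420, Rational(1, 482)))), -119) = Add(Mul(Mul(Rational(1, 11), 229), Add(Rational(107, 89), Rational(-210, 241))), -119) = Add(Mul(Rational(229, 11), Rational(7097, 21449)), -119) = Add(Rational(1625213, 235939), -119) = Rational(-26451528, 235939)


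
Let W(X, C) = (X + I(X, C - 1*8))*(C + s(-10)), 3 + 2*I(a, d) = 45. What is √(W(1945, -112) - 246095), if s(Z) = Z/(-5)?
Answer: I*√462355 ≈ 679.97*I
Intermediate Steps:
s(Z) = -Z/5 (s(Z) = Z*(-⅕) = -Z/5)
I(a, d) = 21 (I(a, d) = -3/2 + (½)*45 = -3/2 + 45/2 = 21)
W(X, C) = (2 + C)*(21 + X) (W(X, C) = (X + 21)*(C - ⅕*(-10)) = (21 + X)*(C + 2) = (21 + X)*(2 + C) = (2 + C)*(21 + X))
√(W(1945, -112) - 246095) = √((42 + 2*1945 + 21*(-112) - 112*1945) - 246095) = √((42 + 3890 - 2352 - 217840) - 246095) = √(-216260 - 246095) = √(-462355) = I*√462355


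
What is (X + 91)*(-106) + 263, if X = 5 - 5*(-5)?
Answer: -12563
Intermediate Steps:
X = 30 (X = 5 + 25 = 30)
(X + 91)*(-106) + 263 = (30 + 91)*(-106) + 263 = 121*(-106) + 263 = -12826 + 263 = -12563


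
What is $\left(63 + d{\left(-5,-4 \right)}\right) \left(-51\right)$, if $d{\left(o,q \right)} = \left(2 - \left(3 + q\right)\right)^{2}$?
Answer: $-3672$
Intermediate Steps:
$d{\left(o,q \right)} = \left(-1 - q\right)^{2}$
$\left(63 + d{\left(-5,-4 \right)}\right) \left(-51\right) = \left(63 + \left(1 - 4\right)^{2}\right) \left(-51\right) = \left(63 + \left(-3\right)^{2}\right) \left(-51\right) = \left(63 + 9\right) \left(-51\right) = 72 \left(-51\right) = -3672$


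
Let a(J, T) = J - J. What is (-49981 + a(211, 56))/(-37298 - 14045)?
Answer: 49981/51343 ≈ 0.97347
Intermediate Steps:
a(J, T) = 0
(-49981 + a(211, 56))/(-37298 - 14045) = (-49981 + 0)/(-37298 - 14045) = -49981/(-51343) = -49981*(-1/51343) = 49981/51343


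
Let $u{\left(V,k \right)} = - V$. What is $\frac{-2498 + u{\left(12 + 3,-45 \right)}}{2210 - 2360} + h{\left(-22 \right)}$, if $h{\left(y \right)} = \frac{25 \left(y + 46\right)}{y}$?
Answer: $- \frac{17357}{1650} \approx -10.519$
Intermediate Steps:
$h{\left(y \right)} = \frac{1150 + 25 y}{y}$ ($h{\left(y \right)} = \frac{25 \left(46 + y\right)}{y} = \frac{1150 + 25 y}{y}$)
$\frac{-2498 + u{\left(12 + 3,-45 \right)}}{2210 - 2360} + h{\left(-22 \right)} = \frac{-2498 - \left(12 + 3\right)}{2210 - 2360} + \left(25 + \frac{1150}{-22}\right) = \frac{-2498 - 15}{-150} + \left(25 + 1150 \left(- \frac{1}{22}\right)\right) = \left(-2498 - 15\right) \left(- \frac{1}{150}\right) + \left(25 - \frac{575}{11}\right) = \left(-2513\right) \left(- \frac{1}{150}\right) - \frac{300}{11} = \frac{2513}{150} - \frac{300}{11} = - \frac{17357}{1650}$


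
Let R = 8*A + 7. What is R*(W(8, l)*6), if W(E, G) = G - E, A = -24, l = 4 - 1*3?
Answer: 7770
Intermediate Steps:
l = 1 (l = 4 - 3 = 1)
R = -185 (R = 8*(-24) + 7 = -192 + 7 = -185)
R*(W(8, l)*6) = -185*(1 - 1*8)*6 = -185*(1 - 8)*6 = -(-1295)*6 = -185*(-42) = 7770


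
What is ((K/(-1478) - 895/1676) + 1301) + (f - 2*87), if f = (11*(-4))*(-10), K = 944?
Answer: 1939377311/1238564 ≈ 1565.8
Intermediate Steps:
f = 440 (f = -44*(-10) = 440)
((K/(-1478) - 895/1676) + 1301) + (f - 2*87) = ((944/(-1478) - 895/1676) + 1301) + (440 - 2*87) = ((944*(-1/1478) - 895*1/1676) + 1301) + (440 - 1*174) = ((-472/739 - 895/1676) + 1301) + (440 - 174) = (-1452477/1238564 + 1301) + 266 = 1609919287/1238564 + 266 = 1939377311/1238564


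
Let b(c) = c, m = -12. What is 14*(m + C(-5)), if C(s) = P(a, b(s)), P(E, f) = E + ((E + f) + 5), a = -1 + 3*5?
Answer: 224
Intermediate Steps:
a = 14 (a = -1 + 15 = 14)
P(E, f) = 5 + f + 2*E (P(E, f) = E + (5 + E + f) = 5 + f + 2*E)
C(s) = 33 + s (C(s) = 5 + s + 2*14 = 5 + s + 28 = 33 + s)
14*(m + C(-5)) = 14*(-12 + (33 - 5)) = 14*(-12 + 28) = 14*16 = 224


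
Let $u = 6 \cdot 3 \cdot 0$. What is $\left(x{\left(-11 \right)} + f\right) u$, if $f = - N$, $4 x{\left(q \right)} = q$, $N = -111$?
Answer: $0$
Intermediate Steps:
$x{\left(q \right)} = \frac{q}{4}$
$u = 0$ ($u = 18 \cdot 0 = 0$)
$f = 111$ ($f = \left(-1\right) \left(-111\right) = 111$)
$\left(x{\left(-11 \right)} + f\right) u = \left(\frac{1}{4} \left(-11\right) + 111\right) 0 = \left(- \frac{11}{4} + 111\right) 0 = \frac{433}{4} \cdot 0 = 0$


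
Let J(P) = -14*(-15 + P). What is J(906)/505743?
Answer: -594/24083 ≈ -0.024665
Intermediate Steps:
J(P) = 210 - 14*P
J(906)/505743 = (210 - 14*906)/505743 = (210 - 12684)*(1/505743) = -12474*1/505743 = -594/24083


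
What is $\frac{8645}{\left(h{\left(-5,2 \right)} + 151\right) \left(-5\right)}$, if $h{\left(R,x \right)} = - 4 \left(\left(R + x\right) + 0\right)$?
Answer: $- \frac{1729}{163} \approx -10.607$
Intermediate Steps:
$h{\left(R,x \right)} = - 4 R - 4 x$ ($h{\left(R,x \right)} = - 4 \left(R + x\right) = - 4 R - 4 x$)
$\frac{8645}{\left(h{\left(-5,2 \right)} + 151\right) \left(-5\right)} = \frac{8645}{\left(\left(\left(-4\right) \left(-5\right) - 8\right) + 151\right) \left(-5\right)} = \frac{8645}{\left(\left(20 - 8\right) + 151\right) \left(-5\right)} = \frac{8645}{\left(12 + 151\right) \left(-5\right)} = \frac{8645}{163 \left(-5\right)} = \frac{8645}{-815} = 8645 \left(- \frac{1}{815}\right) = - \frac{1729}{163}$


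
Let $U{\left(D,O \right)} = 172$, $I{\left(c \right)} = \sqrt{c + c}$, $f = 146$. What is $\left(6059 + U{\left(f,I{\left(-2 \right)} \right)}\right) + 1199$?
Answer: $7430$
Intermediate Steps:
$I{\left(c \right)} = \sqrt{2} \sqrt{c}$ ($I{\left(c \right)} = \sqrt{2 c} = \sqrt{2} \sqrt{c}$)
$\left(6059 + U{\left(f,I{\left(-2 \right)} \right)}\right) + 1199 = \left(6059 + 172\right) + 1199 = 6231 + 1199 = 7430$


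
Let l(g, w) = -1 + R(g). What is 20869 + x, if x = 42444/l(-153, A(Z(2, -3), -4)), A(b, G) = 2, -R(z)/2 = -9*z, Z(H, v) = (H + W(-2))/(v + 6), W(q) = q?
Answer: 57451651/2755 ≈ 20854.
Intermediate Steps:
Z(H, v) = (-2 + H)/(6 + v) (Z(H, v) = (H - 2)/(v + 6) = (-2 + H)/(6 + v))
R(z) = 18*z (R(z) = -(-18)*z = 18*z)
l(g, w) = -1 + 18*g
x = -42444/2755 (x = 42444/(-1 + 18*(-153)) = 42444/(-1 - 2754) = 42444/(-2755) = 42444*(-1/2755) = -42444/2755 ≈ -15.406)
20869 + x = 20869 - 42444/2755 = 57451651/2755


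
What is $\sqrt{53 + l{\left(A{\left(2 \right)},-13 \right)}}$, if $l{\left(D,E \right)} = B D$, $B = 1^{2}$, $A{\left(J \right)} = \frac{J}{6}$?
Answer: $\frac{4 \sqrt{30}}{3} \approx 7.303$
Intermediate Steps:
$A{\left(J \right)} = \frac{J}{6}$ ($A{\left(J \right)} = J \frac{1}{6} = \frac{J}{6}$)
$B = 1$
$l{\left(D,E \right)} = D$ ($l{\left(D,E \right)} = 1 D = D$)
$\sqrt{53 + l{\left(A{\left(2 \right)},-13 \right)}} = \sqrt{53 + \frac{1}{6} \cdot 2} = \sqrt{53 + \frac{1}{3}} = \sqrt{\frac{160}{3}} = \frac{4 \sqrt{30}}{3}$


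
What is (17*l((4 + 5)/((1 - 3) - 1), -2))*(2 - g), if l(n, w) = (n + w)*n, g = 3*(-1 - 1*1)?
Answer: 2040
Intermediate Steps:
g = -6 (g = 3*(-1 - 1) = 3*(-2) = -6)
l(n, w) = n*(n + w)
(17*l((4 + 5)/((1 - 3) - 1), -2))*(2 - g) = (17*(((4 + 5)/((1 - 3) - 1))*((4 + 5)/((1 - 3) - 1) - 2)))*(2 - 1*(-6)) = (17*((9/(-2 - 1))*(9/(-2 - 1) - 2)))*(2 + 6) = (17*((9/(-3))*(9/(-3) - 2)))*8 = (17*((9*(-⅓))*(9*(-⅓) - 2)))*8 = (17*(-3*(-3 - 2)))*8 = (17*(-3*(-5)))*8 = (17*15)*8 = 255*8 = 2040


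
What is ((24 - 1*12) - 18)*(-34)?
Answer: 204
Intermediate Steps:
((24 - 1*12) - 18)*(-34) = ((24 - 12) - 18)*(-34) = (12 - 18)*(-34) = -6*(-34) = 204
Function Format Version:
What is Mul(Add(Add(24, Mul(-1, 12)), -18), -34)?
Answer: 204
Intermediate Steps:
Mul(Add(Add(24, Mul(-1, 12)), -18), -34) = Mul(Add(Add(24, -12), -18), -34) = Mul(Add(12, -18), -34) = Mul(-6, -34) = 204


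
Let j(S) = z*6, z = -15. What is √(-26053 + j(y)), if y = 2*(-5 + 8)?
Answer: I*√26143 ≈ 161.69*I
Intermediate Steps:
y = 6 (y = 2*3 = 6)
j(S) = -90 (j(S) = -15*6 = -90)
√(-26053 + j(y)) = √(-26053 - 90) = √(-26143) = I*√26143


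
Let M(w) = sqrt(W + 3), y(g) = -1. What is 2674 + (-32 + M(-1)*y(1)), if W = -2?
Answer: 2641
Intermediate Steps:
M(w) = 1 (M(w) = sqrt(-2 + 3) = sqrt(1) = 1)
2674 + (-32 + M(-1)*y(1)) = 2674 + (-32 + 1*(-1)) = 2674 + (-32 - 1) = 2674 - 33 = 2641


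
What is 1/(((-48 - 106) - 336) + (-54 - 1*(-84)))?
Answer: -1/460 ≈ -0.0021739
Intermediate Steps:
1/(((-48 - 106) - 336) + (-54 - 1*(-84))) = 1/((-154 - 336) + (-54 + 84)) = 1/(-490 + 30) = 1/(-460) = -1/460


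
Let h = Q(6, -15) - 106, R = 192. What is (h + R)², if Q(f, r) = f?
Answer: 8464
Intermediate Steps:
h = -100 (h = 6 - 106 = -100)
(h + R)² = (-100 + 192)² = 92² = 8464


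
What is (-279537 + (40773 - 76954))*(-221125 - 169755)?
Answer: 123407851840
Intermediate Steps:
(-279537 + (40773 - 76954))*(-221125 - 169755) = (-279537 - 36181)*(-390880) = -315718*(-390880) = 123407851840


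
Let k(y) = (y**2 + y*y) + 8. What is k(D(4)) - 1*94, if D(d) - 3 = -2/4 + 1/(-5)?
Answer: -3771/50 ≈ -75.420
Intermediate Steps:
D(d) = 23/10 (D(d) = 3 + (-2/4 + 1/(-5)) = 3 + (-2*1/4 + 1*(-1/5)) = 3 + (-1/2 - 1/5) = 3 - 7/10 = 23/10)
k(y) = 8 + 2*y**2 (k(y) = (y**2 + y**2) + 8 = 2*y**2 + 8 = 8 + 2*y**2)
k(D(4)) - 1*94 = (8 + 2*(23/10)**2) - 1*94 = (8 + 2*(529/100)) - 94 = (8 + 529/50) - 94 = 929/50 - 94 = -3771/50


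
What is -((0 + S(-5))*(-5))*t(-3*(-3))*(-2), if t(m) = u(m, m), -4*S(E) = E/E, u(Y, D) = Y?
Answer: 45/2 ≈ 22.500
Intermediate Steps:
S(E) = -1/4 (S(E) = -E/(4*E) = -1/4*1 = -1/4)
t(m) = m
-((0 + S(-5))*(-5))*t(-3*(-3))*(-2) = -((0 - 1/4)*(-5))*(-3*(-3))*(-2) = --1/4*(-5)*9*(-2) = -(5/4)*9*(-2) = -45*(-2)/4 = -1*(-45/2) = 45/2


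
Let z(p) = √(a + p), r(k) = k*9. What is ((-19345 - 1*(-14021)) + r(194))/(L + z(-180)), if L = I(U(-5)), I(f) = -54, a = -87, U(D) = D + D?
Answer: 64404/1061 + 3578*I*√267/3183 ≈ 60.701 + 18.368*I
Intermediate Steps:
U(D) = 2*D
r(k) = 9*k
z(p) = √(-87 + p)
L = -54
((-19345 - 1*(-14021)) + r(194))/(L + z(-180)) = ((-19345 - 1*(-14021)) + 9*194)/(-54 + √(-87 - 180)) = ((-19345 + 14021) + 1746)/(-54 + √(-267)) = (-5324 + 1746)/(-54 + I*√267) = -3578/(-54 + I*√267)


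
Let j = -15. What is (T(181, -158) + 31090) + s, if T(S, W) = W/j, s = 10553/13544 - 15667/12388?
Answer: 19567730850829/629186520 ≈ 31100.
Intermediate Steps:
s = -20365821/41945768 (s = 10553*(1/13544) - 15667*1/12388 = 10553/13544 - 15667/12388 = -20365821/41945768 ≈ -0.48553)
T(S, W) = -W/15 (T(S, W) = W/(-15) = W*(-1/15) = -W/15)
(T(181, -158) + 31090) + s = (-1/15*(-158) + 31090) - 20365821/41945768 = (158/15 + 31090) - 20365821/41945768 = 466508/15 - 20365821/41945768 = 19567730850829/629186520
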